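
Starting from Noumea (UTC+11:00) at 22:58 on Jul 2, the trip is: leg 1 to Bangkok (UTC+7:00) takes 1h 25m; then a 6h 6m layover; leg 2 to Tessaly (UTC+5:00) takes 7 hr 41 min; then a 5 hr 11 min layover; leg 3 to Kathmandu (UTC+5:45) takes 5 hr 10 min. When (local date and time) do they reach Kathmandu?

19:16 on July 3

Convert departure to UTC: 22:58 − 11:00 = 11:58 UTC on Jul 2.
Add 1 hour 25 minutes leg 1 → 13:23 UTC.
Add 6 hours and 6 minutes layover in Bangkok → 19:29 UTC.
Add 7 hours and 41 minutes leg 2 → 03:10 UTC (Jul 3).
Add 5 hours 11 minutes layover in Tessaly → 08:21 UTC.
Add 5 hours and 10 minutes leg 3 → 13:31 UTC.
Kathmandu is UTC+5:45, so local arrival = 13:31 + 5:45 = 19:16 on Jul 3.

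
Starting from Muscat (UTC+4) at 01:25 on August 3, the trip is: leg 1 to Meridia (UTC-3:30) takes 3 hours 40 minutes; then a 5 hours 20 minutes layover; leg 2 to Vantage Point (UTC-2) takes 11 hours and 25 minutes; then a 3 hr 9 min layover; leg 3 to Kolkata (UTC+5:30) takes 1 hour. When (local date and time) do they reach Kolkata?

03:29 on August 4

Convert departure to UTC: 01:25 − 4:00 = 21:25 UTC on Aug 2.
Add 3 hours 40 minutes leg 1 → 01:05 UTC (Aug 3).
Add 5 hours and 20 minutes layover in Meridia → 06:25 UTC.
Add 11 hours and 25 minutes leg 2 → 17:50 UTC.
Add 3 hours and 9 minutes layover in Vantage Point → 20:59 UTC.
Add 1 hour leg 3 → 21:59 UTC.
Kolkata is UTC+5:30, so local arrival = 21:59 + 5:30 = 03:29 on Aug 4.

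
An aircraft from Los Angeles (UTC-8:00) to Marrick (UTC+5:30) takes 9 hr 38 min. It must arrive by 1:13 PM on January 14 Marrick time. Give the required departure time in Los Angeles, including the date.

2:05 PM on January 13

Target arrival in UTC: 1:13 PM − 5:30 = 7:43 AM on Jan 14.
Subtract 9 hours and 38 minutes → departure 10:05 PM UTC on Jan 13.
Los Angeles is UTC−8:00: 10:05 PM − 8:00 = 2:05 PM on Jan 13.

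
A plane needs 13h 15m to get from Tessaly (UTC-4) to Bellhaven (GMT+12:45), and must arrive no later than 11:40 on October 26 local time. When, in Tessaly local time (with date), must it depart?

Target arrival in UTC: 11:40 − 12:45 = 22:55 on Oct 25.
Subtract 13 hours 15 minutes → departure 09:40 UTC on Oct 25.
Tessaly is UTC−4:00: 09:40 − 4:00 = 05:40 on Oct 25.

05:40 on October 25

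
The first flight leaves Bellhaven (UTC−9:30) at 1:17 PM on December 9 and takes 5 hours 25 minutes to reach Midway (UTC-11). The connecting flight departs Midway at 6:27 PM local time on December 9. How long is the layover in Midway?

1 hour 15 minutes

Convert departure to UTC: 1:17 PM + 9:30 = 10:47 PM UTC on Dec 9.
Add 5 hours 25 minutes flight time → 4:12 AM UTC (Dec 10).
Midway is UTC−11:00, so local arrival = 4:12 AM − 11:00 = 5:12 PM on Dec 9.
Layover = 6:27 PM − 5:12 PM = 1 hour 15 minutes.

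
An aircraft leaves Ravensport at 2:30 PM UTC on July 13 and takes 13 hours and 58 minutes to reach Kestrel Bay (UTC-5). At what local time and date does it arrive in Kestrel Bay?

Departure is given in UTC: 2:30 PM on Jul 13.
Add 13 hours and 58 minutes → 4:28 AM UTC (Jul 14).
Kestrel Bay is UTC−5:00: 4:28 AM − 5:00 = 11:28 PM on Jul 13.

11:28 PM on July 13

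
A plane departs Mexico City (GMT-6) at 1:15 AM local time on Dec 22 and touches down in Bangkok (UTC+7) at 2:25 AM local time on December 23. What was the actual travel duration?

Bangkok is 13:00 ahead of Mexico City.
Clock-face elapsed time (ignoring zones) is 25 hours 10 minutes.
Actual elapsed = 25 hours 10 minutes − 13:00 = 12 hours 10 minutes.

12 hours 10 minutes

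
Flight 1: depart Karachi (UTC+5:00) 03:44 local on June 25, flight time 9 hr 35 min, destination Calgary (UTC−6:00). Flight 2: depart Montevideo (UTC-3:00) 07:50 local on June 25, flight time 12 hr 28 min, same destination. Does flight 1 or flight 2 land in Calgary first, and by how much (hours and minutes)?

the first, by 14 hours 59 minutes

Flight 1 in UTC: 03:44 − 5:00 = 22:44 on Jun 24.
+9 hours 35 minutes → arrive 08:19 UTC on Jun 25.
Flight 2 in UTC: 07:50 + 3:00 = 10:50 on Jun 25.
+12 hours and 28 minutes → arrive 23:18 UTC on Jun 25.
Flight 1 lands earlier by 14 hours 59 minutes.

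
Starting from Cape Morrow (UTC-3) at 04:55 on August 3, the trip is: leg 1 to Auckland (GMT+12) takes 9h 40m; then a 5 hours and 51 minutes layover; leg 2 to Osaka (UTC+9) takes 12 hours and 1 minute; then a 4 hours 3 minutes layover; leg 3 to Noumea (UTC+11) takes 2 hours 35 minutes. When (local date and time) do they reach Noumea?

Convert departure to UTC: 04:55 + 3:00 = 07:55 UTC on Aug 3.
Add 9 hours 40 minutes leg 1 → 17:35 UTC.
Add 5 hours and 51 minutes layover in Auckland → 23:26 UTC.
Add 12 hours 1 minute leg 2 → 11:27 UTC (Aug 4).
Add 4 hours and 3 minutes layover in Osaka → 15:30 UTC.
Add 2 hours 35 minutes leg 3 → 18:05 UTC.
Noumea is UTC+11:00, so local arrival = 18:05 + 11:00 = 05:05 on Aug 5.

05:05 on Aug 5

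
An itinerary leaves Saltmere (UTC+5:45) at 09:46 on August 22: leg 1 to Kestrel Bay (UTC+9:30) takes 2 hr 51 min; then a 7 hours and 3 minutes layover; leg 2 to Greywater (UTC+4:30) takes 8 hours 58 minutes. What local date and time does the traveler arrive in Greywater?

Convert departure to UTC: 09:46 − 5:45 = 04:01 UTC on Aug 22.
Add 2 hours and 51 minutes leg 1 → 06:52 UTC.
Add 7 hours and 3 minutes layover in Kestrel Bay → 13:55 UTC.
Add 8 hours 58 minutes leg 2 → 22:53 UTC.
Greywater is UTC+4:30, so local arrival = 22:53 + 4:30 = 03:23 on Aug 23.

03:23 on August 23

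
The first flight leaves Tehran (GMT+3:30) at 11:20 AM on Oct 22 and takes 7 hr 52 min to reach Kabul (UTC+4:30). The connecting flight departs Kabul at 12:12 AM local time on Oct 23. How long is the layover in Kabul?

4 hours

Convert departure to UTC: 11:20 AM − 3:30 = 7:50 AM UTC on Oct 22.
Add 7 hours and 52 minutes flight time → 3:42 PM UTC.
Kabul is UTC+4:30, so local arrival = 3:42 PM + 4:30 = 8:12 PM on Oct 22.
Layover = 12:12 AM − 8:12 PM (+1 day) = 4 hours.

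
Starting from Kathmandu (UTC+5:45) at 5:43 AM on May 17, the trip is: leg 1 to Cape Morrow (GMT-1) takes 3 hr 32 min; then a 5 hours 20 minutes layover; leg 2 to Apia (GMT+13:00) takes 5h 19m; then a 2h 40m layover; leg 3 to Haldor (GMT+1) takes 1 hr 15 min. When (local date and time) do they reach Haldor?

Convert departure to UTC: 5:43 AM − 5:45 = 11:58 PM UTC on May 16.
Add 3 hours and 32 minutes leg 1 → 3:30 AM UTC (May 17).
Add 5 hours and 20 minutes layover in Cape Morrow → 8:50 AM UTC.
Add 5 hours 19 minutes leg 2 → 2:09 PM UTC.
Add 2 hours 40 minutes layover in Apia → 4:49 PM UTC.
Add 1 hour and 15 minutes leg 3 → 6:04 PM UTC.
Haldor is UTC+1:00, so local arrival = 6:04 PM + 1:00 = 7:04 PM on May 17.

7:04 PM on May 17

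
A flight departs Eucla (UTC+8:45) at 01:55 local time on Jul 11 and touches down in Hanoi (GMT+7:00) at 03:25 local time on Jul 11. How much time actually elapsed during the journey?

Departure in UTC: 01:55 − 8:45 = 17:10 on Jul 10.
Arrival in UTC: 03:25 − 7:00 = 20:25 on Jul 10.
Elapsed = 20:25 − 17:10 = 3 hours 15 minutes.

3 hours 15 minutes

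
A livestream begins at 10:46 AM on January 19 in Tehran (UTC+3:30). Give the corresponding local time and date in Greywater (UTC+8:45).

Greywater is 5:15 ahead of Tehran.
Shift by the zone difference: 10:46 AM + 5:15 = 4:01 PM on Jan 19 in Greywater.

4:01 PM on Jan 19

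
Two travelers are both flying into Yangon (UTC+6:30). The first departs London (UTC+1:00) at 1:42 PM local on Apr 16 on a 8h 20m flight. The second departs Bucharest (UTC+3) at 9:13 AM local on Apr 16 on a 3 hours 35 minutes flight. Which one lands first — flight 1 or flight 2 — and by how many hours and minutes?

the second, by 11 hours 14 minutes

Flight 1 in UTC: 1:42 PM − 1:00 = 12:42 PM on Apr 16.
+8 hours and 20 minutes → arrive 9:02 PM UTC on Apr 16.
Flight 2 in UTC: 9:13 AM − 3:00 = 6:13 AM on Apr 16.
+3 hours 35 minutes → arrive 9:48 AM UTC on Apr 16.
Flight 2 lands earlier by 11 hours 14 minutes.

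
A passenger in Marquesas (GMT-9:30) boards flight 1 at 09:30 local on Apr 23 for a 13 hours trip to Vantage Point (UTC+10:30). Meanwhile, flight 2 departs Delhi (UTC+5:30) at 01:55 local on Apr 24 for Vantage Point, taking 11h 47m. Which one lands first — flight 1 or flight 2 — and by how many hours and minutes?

Flight 1 in UTC: 09:30 + 9:30 = 19:00 on Apr 23.
+13 hours → arrive 08:00 UTC on Apr 24.
Flight 2 in UTC: 01:55 − 5:30 = 20:25 on Apr 23.
+11 hours and 47 minutes → arrive 08:12 UTC on Apr 24.
Flight 1 lands earlier by 12 minutes.

the first, by 12 minutes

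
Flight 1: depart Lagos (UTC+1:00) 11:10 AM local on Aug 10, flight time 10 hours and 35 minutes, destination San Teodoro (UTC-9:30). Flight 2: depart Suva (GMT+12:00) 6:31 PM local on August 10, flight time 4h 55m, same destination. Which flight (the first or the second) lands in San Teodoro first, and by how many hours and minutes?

the second, by 9 hours 19 minutes

Flight 1 in UTC: 11:10 AM − 1:00 = 10:10 AM on Aug 10.
+10 hours 35 minutes → arrive 8:45 PM UTC on Aug 10.
Flight 2 in UTC: 6:31 PM − 12:00 = 6:31 AM on Aug 10.
+4 hours and 55 minutes → arrive 11:26 AM UTC on Aug 10.
Flight 2 lands earlier by 9 hours 19 minutes.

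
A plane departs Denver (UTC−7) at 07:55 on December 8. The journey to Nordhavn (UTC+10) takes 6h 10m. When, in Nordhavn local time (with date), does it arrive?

07:05 on December 9

Convert departure to UTC: 07:55 + 7:00 = 14:55 UTC on Dec 8.
Add 6 hours and 10 minutes travel time → 21:05 UTC.
Nordhavn is UTC+10:00, so local arrival = 21:05 + 10:00 = 07:05 on Dec 9.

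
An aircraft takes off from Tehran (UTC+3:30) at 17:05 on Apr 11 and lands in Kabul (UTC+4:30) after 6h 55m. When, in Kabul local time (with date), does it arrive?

01:00 on April 12

Convert departure to UTC: 17:05 − 3:30 = 13:35 UTC on Apr 11.
Add 6 hours 55 minutes travel time → 20:30 UTC.
Kabul is UTC+4:30, so local arrival = 20:30 + 4:30 = 01:00 on Apr 12.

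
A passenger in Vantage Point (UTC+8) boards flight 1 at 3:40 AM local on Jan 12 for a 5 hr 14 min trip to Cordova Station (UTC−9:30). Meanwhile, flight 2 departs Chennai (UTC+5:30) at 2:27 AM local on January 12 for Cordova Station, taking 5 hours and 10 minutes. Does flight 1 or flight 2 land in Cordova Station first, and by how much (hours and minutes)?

the first, by 1 hour 13 minutes

Flight 1 in UTC: 3:40 AM − 8:00 = 7:40 PM on Jan 11.
+5 hours 14 minutes → arrive 12:54 AM UTC on Jan 12.
Flight 2 in UTC: 2:27 AM − 5:30 = 8:57 PM on Jan 11.
+5 hours and 10 minutes → arrive 2:07 AM UTC on Jan 12.
Flight 1 lands earlier by 1 hour 13 minutes.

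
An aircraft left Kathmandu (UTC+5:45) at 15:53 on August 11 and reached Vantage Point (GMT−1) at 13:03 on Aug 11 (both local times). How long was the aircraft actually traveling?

Departure in UTC: 15:53 − 5:45 = 10:08 on Aug 11.
Arrival in UTC: 13:03 + 1:00 = 14:03 on Aug 11.
Elapsed = 14:03 − 10:08 = 3 hours 55 minutes.

3 hours 55 minutes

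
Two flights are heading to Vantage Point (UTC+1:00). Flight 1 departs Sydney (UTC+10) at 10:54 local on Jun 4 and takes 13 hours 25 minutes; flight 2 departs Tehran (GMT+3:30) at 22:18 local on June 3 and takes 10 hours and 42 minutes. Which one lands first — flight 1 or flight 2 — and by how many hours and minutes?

the second, by 8 hours 49 minutes

Flight 1 in UTC: 10:54 − 10:00 = 00:54 on Jun 4.
+13 hours and 25 minutes → arrive 14:19 UTC on Jun 4.
Flight 2 in UTC: 22:18 − 3:30 = 18:48 on Jun 3.
+10 hours and 42 minutes → arrive 05:30 UTC on Jun 4.
Flight 2 lands earlier by 8 hours 49 minutes.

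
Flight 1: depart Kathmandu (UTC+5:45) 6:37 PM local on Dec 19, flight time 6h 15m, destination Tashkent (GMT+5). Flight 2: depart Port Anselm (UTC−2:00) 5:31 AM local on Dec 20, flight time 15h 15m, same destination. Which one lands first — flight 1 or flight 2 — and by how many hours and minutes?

the first, by 27 hours 39 minutes

Flight 1 in UTC: 6:37 PM − 5:45 = 12:52 PM on Dec 19.
+6 hours and 15 minutes → arrive 7:07 PM UTC on Dec 19.
Flight 2 in UTC: 5:31 AM + 2:00 = 7:31 AM on Dec 20.
+15 hours 15 minutes → arrive 10:46 PM UTC on Dec 20.
Flight 1 lands earlier by 27 hours 39 minutes.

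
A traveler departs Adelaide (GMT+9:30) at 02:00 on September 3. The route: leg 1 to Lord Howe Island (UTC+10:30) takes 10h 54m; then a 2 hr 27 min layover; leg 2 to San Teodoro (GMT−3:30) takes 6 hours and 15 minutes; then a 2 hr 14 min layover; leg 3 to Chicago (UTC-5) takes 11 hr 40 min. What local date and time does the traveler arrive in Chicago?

21:00 on September 3

Convert departure to UTC: 02:00 − 9:30 = 16:30 UTC on Sep 2.
Add 10 hours 54 minutes leg 1 → 03:24 UTC (Sep 3).
Add 2 hours 27 minutes layover in Lord Howe Island → 05:51 UTC.
Add 6 hours and 15 minutes leg 2 → 12:06 UTC.
Add 2 hours 14 minutes layover in San Teodoro → 14:20 UTC.
Add 11 hours and 40 minutes leg 3 → 02:00 UTC (Sep 4).
Chicago is UTC−5:00, so local arrival = 02:00 − 5:00 = 21:00 on Sep 3.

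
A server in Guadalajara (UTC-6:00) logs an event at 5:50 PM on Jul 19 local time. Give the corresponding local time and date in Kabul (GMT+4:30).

Kabul is 10:30 ahead of Guadalajara.
Shift by the zone difference: 5:50 PM + 10:30 = 4:20 AM on Jul 20 in Kabul.

4:20 AM on July 20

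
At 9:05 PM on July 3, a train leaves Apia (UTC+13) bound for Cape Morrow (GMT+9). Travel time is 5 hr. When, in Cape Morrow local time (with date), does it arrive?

10:05 PM on Jul 3

Cape Morrow is 4:00 behind Apia.
After 5 hours it is 2:05 AM (Jul 4) in Apia.
Shift by the zone difference: 2:05 AM − 4:00 = 10:05 PM on Jul 3 in Cape Morrow.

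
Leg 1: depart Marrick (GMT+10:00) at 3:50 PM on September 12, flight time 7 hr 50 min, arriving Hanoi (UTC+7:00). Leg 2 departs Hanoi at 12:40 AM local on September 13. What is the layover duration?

Convert departure to UTC: 3:50 PM − 10:00 = 5:50 AM UTC on Sep 12.
Add 7 hours 50 minutes flight time → 1:40 PM UTC.
Hanoi is UTC+7:00, so local arrival = 1:40 PM + 7:00 = 8:40 PM on Sep 12.
Layover = 12:40 AM − 8:40 PM (+1 day) = 4 hours.

4 hours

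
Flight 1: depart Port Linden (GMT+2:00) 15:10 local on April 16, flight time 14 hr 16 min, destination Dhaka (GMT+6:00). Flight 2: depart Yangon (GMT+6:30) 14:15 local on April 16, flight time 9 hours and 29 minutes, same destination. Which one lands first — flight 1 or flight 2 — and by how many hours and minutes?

Flight 1 in UTC: 15:10 − 2:00 = 13:10 on Apr 16.
+14 hours and 16 minutes → arrive 03:26 UTC on Apr 17.
Flight 2 in UTC: 14:15 − 6:30 = 07:45 on Apr 16.
+9 hours 29 minutes → arrive 17:14 UTC on Apr 16.
Flight 2 lands earlier by 10 hours 12 minutes.

the second, by 10 hours 12 minutes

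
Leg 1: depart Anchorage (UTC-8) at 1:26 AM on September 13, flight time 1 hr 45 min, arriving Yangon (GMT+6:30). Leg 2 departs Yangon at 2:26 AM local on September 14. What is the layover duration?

8 hours 45 minutes

Convert departure to UTC: 1:26 AM + 8:00 = 9:26 AM UTC on Sep 13.
Add 1 hour and 45 minutes flight time → 11:11 AM UTC.
Yangon is UTC+6:30, so local arrival = 11:11 AM + 6:30 = 5:41 PM on Sep 13.
Layover = 2:26 AM − 5:41 PM (+1 day) = 8 hours 45 minutes.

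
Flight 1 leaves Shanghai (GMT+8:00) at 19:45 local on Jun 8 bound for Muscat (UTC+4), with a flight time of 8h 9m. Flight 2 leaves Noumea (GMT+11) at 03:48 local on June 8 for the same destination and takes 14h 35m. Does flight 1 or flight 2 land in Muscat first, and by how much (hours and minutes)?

the second, by 12 hours 31 minutes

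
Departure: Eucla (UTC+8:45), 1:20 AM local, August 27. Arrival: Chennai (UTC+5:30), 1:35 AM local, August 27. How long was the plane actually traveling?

3 hours 30 minutes

Departure in UTC: 1:20 AM − 8:45 = 4:35 PM on Aug 26.
Arrival in UTC: 1:35 AM − 5:30 = 8:05 PM on Aug 26.
Elapsed = 8:05 PM − 4:35 PM = 3 hours 30 minutes.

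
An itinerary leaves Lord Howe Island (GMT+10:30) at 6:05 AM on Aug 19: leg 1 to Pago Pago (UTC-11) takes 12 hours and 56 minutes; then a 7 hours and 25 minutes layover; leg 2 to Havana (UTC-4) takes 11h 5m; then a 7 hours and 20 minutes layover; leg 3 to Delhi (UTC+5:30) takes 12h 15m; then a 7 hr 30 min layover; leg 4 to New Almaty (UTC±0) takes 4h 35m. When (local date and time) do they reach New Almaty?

10:41 AM on August 21

Convert departure to UTC: 6:05 AM − 10:30 = 7:35 PM UTC on Aug 18.
Add 12 hours and 56 minutes leg 1 → 8:31 AM UTC (Aug 19).
Add 7 hours 25 minutes layover in Pago Pago → 3:56 PM UTC.
Add 11 hours and 5 minutes leg 2 → 3:01 AM UTC (Aug 20).
Add 7 hours and 20 minutes layover in Havana → 10:21 AM UTC.
Add 12 hours and 15 minutes leg 3 → 10:36 PM UTC.
Add 7 hours 30 minutes layover in Delhi → 6:06 AM UTC (Aug 21).
Add 4 hours 35 minutes leg 4 → 10:41 AM UTC.
New Almaty is UTC+0, so local arrival is the same: 10:41 AM on Aug 21.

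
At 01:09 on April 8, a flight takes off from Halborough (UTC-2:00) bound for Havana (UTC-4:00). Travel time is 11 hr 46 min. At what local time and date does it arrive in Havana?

10:55 on April 8

Convert departure to UTC: 01:09 + 2:00 = 03:09 UTC on Apr 8.
Add 11 hours and 46 minutes travel time → 14:55 UTC.
Havana is UTC−4:00, so local arrival = 14:55 − 4:00 = 10:55 on Apr 8.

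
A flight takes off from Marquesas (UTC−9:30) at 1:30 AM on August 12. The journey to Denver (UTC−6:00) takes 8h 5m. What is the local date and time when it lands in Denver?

1:05 PM on August 12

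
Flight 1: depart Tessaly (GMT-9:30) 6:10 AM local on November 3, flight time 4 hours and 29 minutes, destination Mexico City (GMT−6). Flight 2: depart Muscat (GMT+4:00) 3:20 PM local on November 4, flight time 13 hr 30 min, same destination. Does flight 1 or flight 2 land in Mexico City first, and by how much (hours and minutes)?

the first, by 28 hours 41 minutes

Flight 1 in UTC: 6:10 AM + 9:30 = 3:40 PM on Nov 3.
+4 hours 29 minutes → arrive 8:09 PM UTC on Nov 3.
Flight 2 in UTC: 3:20 PM − 4:00 = 11:20 AM on Nov 4.
+13 hours 30 minutes → arrive 12:50 AM UTC on Nov 5.
Flight 1 lands earlier by 28 hours 41 minutes.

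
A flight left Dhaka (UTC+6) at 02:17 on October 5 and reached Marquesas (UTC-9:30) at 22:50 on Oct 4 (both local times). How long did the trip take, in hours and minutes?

Departure in UTC: 02:17 − 6:00 = 20:17 on Oct 4.
Arrival in UTC: 22:50 + 9:30 = 08:20 on Oct 5.
Elapsed = 08:20 − 20:17 (+1 day) = 12 hours 3 minutes.

12 hours 3 minutes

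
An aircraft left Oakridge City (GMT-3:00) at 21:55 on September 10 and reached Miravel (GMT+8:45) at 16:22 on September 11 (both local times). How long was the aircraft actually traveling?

6 hours 42 minutes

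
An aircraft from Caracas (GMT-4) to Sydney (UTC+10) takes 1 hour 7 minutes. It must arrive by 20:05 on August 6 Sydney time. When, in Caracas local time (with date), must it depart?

Target arrival in UTC: 20:05 − 10:00 = 10:05 on Aug 6.
Subtract 1 hour and 7 minutes → departure 08:58 UTC on Aug 6.
Caracas is UTC−4:00: 08:58 − 4:00 = 04:58 on Aug 6.

04:58 on Aug 6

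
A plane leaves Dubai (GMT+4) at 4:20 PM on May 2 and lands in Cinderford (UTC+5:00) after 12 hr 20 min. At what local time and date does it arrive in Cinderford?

Convert departure to UTC: 4:20 PM − 4:00 = 12:20 PM UTC on May 2.
Add 12 hours and 20 minutes travel time → 12:40 AM UTC (May 3).
Cinderford is UTC+5:00, so local arrival = 12:40 AM + 5:00 = 5:40 AM on May 3.

5:40 AM on May 3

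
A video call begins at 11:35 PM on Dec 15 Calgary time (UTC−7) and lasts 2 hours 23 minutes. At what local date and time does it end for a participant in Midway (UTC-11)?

Midway is 4:00 behind Calgary.
After 2 hours 23 minutes it is 1:58 AM (Dec 16) in Calgary.
Shift by the zone difference: 1:58 AM − 4:00 = 9:58 PM on Dec 15 in Midway.

9:58 PM on December 15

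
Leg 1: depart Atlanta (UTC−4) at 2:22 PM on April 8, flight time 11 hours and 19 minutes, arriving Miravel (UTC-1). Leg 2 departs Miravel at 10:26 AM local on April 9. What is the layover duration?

5 hours 45 minutes

Convert departure to UTC: 2:22 PM + 4:00 = 6:22 PM UTC on Apr 8.
Add 11 hours and 19 minutes flight time → 5:41 AM UTC (Apr 9).
Miravel is UTC−1:00, so local arrival = 5:41 AM − 1:00 = 4:41 AM on Apr 9.
Layover = 10:26 AM − 4:41 AM = 5 hours 45 minutes.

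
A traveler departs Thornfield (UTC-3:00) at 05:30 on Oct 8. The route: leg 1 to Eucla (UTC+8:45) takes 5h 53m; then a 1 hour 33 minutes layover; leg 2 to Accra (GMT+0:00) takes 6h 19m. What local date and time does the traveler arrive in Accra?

22:15 on Oct 8

Convert departure to UTC: 05:30 + 3:00 = 08:30 UTC on Oct 8.
Add 5 hours and 53 minutes leg 1 → 14:23 UTC.
Add 1 hour and 33 minutes layover in Eucla → 15:56 UTC.
Add 6 hours 19 minutes leg 2 → 22:15 UTC.
Accra is UTC+0, so local arrival is the same: 22:15 on Oct 8.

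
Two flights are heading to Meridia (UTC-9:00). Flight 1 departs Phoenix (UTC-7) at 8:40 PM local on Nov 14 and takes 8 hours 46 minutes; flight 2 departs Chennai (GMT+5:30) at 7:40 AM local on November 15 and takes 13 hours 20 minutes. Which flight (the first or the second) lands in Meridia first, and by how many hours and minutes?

the first, by 3 hours 4 minutes

Flight 1 in UTC: 8:40 PM + 7:00 = 3:40 AM on Nov 15.
+8 hours 46 minutes → arrive 12:26 PM UTC on Nov 15.
Flight 2 in UTC: 7:40 AM − 5:30 = 2:10 AM on Nov 15.
+13 hours 20 minutes → arrive 3:30 PM UTC on Nov 15.
Flight 1 lands earlier by 3 hours 4 minutes.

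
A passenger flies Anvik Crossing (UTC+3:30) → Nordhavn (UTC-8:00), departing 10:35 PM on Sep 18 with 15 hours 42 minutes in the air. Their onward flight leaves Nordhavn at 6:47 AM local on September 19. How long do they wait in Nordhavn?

Convert departure to UTC: 10:35 PM − 3:30 = 7:05 PM UTC on Sep 18.
Add 15 hours 42 minutes flight time → 10:47 AM UTC (Sep 19).
Nordhavn is UTC−8:00, so local arrival = 10:47 AM − 8:00 = 2:47 AM on Sep 19.
Layover = 6:47 AM − 2:47 AM = 4 hours.

4 hours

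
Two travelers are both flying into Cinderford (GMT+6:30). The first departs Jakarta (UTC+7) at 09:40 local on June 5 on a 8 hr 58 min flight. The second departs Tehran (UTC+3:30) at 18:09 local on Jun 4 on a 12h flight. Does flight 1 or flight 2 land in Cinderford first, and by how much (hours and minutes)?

the second, by 8 hours 59 minutes

Flight 1 in UTC: 09:40 − 7:00 = 02:40 on Jun 5.
+8 hours and 58 minutes → arrive 11:38 UTC on Jun 5.
Flight 2 in UTC: 18:09 − 3:30 = 14:39 on Jun 4.
+12 hours → arrive 02:39 UTC on Jun 5.
Flight 2 lands earlier by 8 hours 59 minutes.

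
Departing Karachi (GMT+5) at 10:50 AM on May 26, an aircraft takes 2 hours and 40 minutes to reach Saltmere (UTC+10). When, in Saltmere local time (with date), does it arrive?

6:30 PM on May 26

Convert departure to UTC: 10:50 AM − 5:00 = 5:50 AM UTC on May 26.
Add 2 hours 40 minutes travel time → 8:30 AM UTC.
Saltmere is UTC+10:00, so local arrival = 8:30 AM + 10:00 = 6:30 PM on May 26.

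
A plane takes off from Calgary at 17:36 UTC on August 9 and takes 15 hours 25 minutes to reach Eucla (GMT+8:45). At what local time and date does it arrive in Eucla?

Departure is given in UTC: 17:36 on Aug 9.
Add 15 hours 25 minutes → 09:01 UTC (Aug 10).
Eucla is UTC+8:45: 09:01 + 8:45 = 17:46 on Aug 10.

17:46 on August 10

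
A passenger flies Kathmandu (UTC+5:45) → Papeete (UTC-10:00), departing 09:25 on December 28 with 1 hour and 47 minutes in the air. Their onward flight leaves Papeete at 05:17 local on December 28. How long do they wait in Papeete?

9 hours 50 minutes

Convert departure to UTC: 09:25 − 5:45 = 03:40 UTC on Dec 28.
Add 1 hour 47 minutes flight time → 05:27 UTC.
Papeete is UTC−10:00, so local arrival = 05:27 − 10:00 = 19:27 on Dec 27.
Layover = 05:17 − 19:27 (+1 day) = 9 hours 50 minutes.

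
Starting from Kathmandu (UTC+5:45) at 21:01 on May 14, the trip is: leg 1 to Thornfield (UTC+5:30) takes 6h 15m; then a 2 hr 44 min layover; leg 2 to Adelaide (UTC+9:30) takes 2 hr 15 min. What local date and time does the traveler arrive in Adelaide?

Convert departure to UTC: 21:01 − 5:45 = 15:16 UTC on May 14.
Add 6 hours and 15 minutes leg 1 → 21:31 UTC.
Add 2 hours and 44 minutes layover in Thornfield → 00:15 UTC (May 15).
Add 2 hours 15 minutes leg 2 → 02:30 UTC.
Adelaide is UTC+9:30, so local arrival = 02:30 + 9:30 = 12:00 on May 15.

12:00 on May 15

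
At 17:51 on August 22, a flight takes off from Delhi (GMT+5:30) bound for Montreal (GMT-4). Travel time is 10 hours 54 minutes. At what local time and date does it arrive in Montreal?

19:15 on Aug 22

Convert departure to UTC: 17:51 − 5:30 = 12:21 UTC on Aug 22.
Add 10 hours and 54 minutes travel time → 23:15 UTC.
Montreal is UTC−4:00, so local arrival = 23:15 − 4:00 = 19:15 on Aug 22.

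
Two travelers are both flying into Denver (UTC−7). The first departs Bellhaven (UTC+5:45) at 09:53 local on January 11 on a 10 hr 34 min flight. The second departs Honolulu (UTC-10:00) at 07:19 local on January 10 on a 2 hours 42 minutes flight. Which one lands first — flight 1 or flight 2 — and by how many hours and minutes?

the second, by 18 hours 41 minutes

Flight 1 in UTC: 09:53 − 5:45 = 04:08 on Jan 11.
+10 hours 34 minutes → arrive 14:42 UTC on Jan 11.
Flight 2 in UTC: 07:19 + 10:00 = 17:19 on Jan 10.
+2 hours 42 minutes → arrive 20:01 UTC on Jan 10.
Flight 2 lands earlier by 18 hours 41 minutes.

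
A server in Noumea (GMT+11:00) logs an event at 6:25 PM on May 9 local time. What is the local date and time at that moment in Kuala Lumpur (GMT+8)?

In UTC: 6:25 PM − 11:00 = 7:25 AM on May 9.
Kuala Lumpur is UTC+8:00: 7:25 AM + 8:00 = 3:25 PM on May 9.

3:25 PM on May 9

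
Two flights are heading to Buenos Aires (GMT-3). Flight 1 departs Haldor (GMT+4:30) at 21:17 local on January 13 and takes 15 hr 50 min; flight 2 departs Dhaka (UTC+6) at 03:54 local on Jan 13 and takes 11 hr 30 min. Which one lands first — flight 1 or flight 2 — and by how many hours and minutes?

the second, by 23 hours 13 minutes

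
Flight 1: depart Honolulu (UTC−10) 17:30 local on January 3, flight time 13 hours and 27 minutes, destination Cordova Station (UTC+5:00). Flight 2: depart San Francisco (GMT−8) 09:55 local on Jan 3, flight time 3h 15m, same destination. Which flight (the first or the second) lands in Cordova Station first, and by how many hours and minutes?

the second, by 19 hours 47 minutes

Flight 1 in UTC: 17:30 + 10:00 = 03:30 on Jan 4.
+13 hours 27 minutes → arrive 16:57 UTC on Jan 4.
Flight 2 in UTC: 09:55 + 8:00 = 17:55 on Jan 3.
+3 hours 15 minutes → arrive 21:10 UTC on Jan 3.
Flight 2 lands earlier by 19 hours 47 minutes.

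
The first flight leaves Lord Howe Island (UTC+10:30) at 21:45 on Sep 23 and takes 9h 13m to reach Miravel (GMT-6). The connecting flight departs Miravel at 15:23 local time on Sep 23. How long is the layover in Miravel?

55 minutes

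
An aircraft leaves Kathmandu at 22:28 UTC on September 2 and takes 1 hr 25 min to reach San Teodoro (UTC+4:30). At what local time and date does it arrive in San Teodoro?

04:23 on Sep 3

Departure is given in UTC: 22:28 on Sep 2.
Add 1 hour and 25 minutes → 23:53 UTC.
San Teodoro is UTC+4:30: 23:53 + 4:30 = 04:23 on Sep 3.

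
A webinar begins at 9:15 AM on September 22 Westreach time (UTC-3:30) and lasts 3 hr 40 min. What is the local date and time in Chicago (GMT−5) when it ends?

Convert start to UTC: 9:15 AM + 3:30 = 12:45 PM UTC on Sep 22.
Add 3 hours and 40 minutes duration → 4:25 PM UTC.
Chicago is UTC−5:00, so local end time = 4:25 PM − 5:00 = 11:25 AM on Sep 22.

11:25 AM on September 22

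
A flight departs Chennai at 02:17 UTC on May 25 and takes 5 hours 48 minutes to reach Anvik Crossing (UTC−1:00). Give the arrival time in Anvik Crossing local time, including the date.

07:05 on May 25

Departure is given in UTC: 02:17 on May 25.
Add 5 hours 48 minutes → 08:05 UTC.
Anvik Crossing is UTC−1:00: 08:05 − 1:00 = 07:05 on May 25.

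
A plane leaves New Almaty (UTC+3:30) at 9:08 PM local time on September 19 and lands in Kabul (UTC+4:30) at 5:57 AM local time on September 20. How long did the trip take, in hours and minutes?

Departure in UTC: 9:08 PM − 3:30 = 5:38 PM on Sep 19.
Arrival in UTC: 5:57 AM − 4:30 = 1:27 AM on Sep 20.
Elapsed = 1:27 AM − 5:38 PM (+1 day) = 7 hours 49 minutes.

7 hours 49 minutes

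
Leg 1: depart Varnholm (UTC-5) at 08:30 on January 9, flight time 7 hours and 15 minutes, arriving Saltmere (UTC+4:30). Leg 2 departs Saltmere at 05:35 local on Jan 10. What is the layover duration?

4 hours 20 minutes

Convert departure to UTC: 08:30 + 5:00 = 13:30 UTC on Jan 9.
Add 7 hours and 15 minutes flight time → 20:45 UTC.
Saltmere is UTC+4:30, so local arrival = 20:45 + 4:30 = 01:15 on Jan 10.
Layover = 05:35 − 01:15 = 4 hours 20 minutes.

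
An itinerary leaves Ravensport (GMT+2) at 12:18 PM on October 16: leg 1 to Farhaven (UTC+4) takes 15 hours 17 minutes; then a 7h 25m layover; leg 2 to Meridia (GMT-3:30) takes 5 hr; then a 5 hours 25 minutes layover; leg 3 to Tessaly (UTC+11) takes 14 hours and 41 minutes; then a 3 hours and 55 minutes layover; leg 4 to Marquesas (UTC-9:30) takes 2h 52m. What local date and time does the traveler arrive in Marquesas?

7:23 AM on October 18

Convert departure to UTC: 12:18 PM − 2:00 = 10:18 AM UTC on Oct 16.
Add 15 hours 17 minutes leg 1 → 1:35 AM UTC (Oct 17).
Add 7 hours 25 minutes layover in Farhaven → 9:00 AM UTC.
Add 5 hours leg 2 → 2:00 PM UTC.
Add 5 hours 25 minutes layover in Meridia → 7:25 PM UTC.
Add 14 hours and 41 minutes leg 3 → 10:06 AM UTC (Oct 18).
Add 3 hours 55 minutes layover in Tessaly → 2:01 PM UTC.
Add 2 hours and 52 minutes leg 4 → 4:53 PM UTC.
Marquesas is UTC−9:30, so local arrival = 4:53 PM − 9:30 = 7:23 AM on Oct 18.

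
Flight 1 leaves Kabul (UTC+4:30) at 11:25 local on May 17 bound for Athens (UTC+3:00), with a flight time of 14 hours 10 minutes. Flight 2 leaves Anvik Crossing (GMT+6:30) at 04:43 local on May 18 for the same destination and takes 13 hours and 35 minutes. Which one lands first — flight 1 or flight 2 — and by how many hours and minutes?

Flight 1 in UTC: 11:25 − 4:30 = 06:55 on May 17.
+14 hours and 10 minutes → arrive 21:05 UTC on May 17.
Flight 2 in UTC: 04:43 − 6:30 = 22:13 on May 17.
+13 hours 35 minutes → arrive 11:48 UTC on May 18.
Flight 1 lands earlier by 14 hours 43 minutes.

the first, by 14 hours 43 minutes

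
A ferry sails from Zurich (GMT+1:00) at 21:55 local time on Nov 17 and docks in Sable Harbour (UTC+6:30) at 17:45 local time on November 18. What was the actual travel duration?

Departure in UTC: 21:55 − 1:00 = 20:55 on Nov 17.
Arrival in UTC: 17:45 − 6:30 = 11:15 on Nov 18.
Elapsed = 11:15 − 20:55 (+1 day) = 14 hours 20 minutes.

14 hours 20 minutes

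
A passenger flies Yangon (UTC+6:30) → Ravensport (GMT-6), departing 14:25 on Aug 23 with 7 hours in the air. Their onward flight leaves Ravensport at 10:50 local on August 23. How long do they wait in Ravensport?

Convert departure to UTC: 14:25 − 6:30 = 07:55 UTC on Aug 23.
Add 7 hours flight time → 14:55 UTC.
Ravensport is UTC−6:00, so local arrival = 14:55 − 6:00 = 08:55 on Aug 23.
Layover = 10:50 − 08:55 = 1 hour 55 minutes.

1 hour 55 minutes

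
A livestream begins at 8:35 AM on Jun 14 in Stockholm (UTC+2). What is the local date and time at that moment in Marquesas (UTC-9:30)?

Marquesas is 11:30 behind Stockholm.
Shift by the zone difference: 8:35 AM − 11:30 = 9:05 PM on Jun 13 in Marquesas.

9:05 PM on June 13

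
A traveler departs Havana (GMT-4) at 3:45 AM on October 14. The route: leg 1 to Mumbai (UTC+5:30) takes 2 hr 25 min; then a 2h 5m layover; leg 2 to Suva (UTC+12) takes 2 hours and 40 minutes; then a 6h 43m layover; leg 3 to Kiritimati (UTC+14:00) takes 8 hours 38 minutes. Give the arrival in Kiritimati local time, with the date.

8:16 PM on Oct 15

Convert departure to UTC: 3:45 AM + 4:00 = 7:45 AM UTC on Oct 14.
Add 2 hours 25 minutes leg 1 → 10:10 AM UTC.
Add 2 hours 5 minutes layover in Mumbai → 12:15 PM UTC.
Add 2 hours 40 minutes leg 2 → 2:55 PM UTC.
Add 6 hours and 43 minutes layover in Suva → 9:38 PM UTC.
Add 8 hours 38 minutes leg 3 → 6:16 AM UTC (Oct 15).
Kiritimati is UTC+14:00, so local arrival = 6:16 AM + 14:00 = 8:16 PM on Oct 15.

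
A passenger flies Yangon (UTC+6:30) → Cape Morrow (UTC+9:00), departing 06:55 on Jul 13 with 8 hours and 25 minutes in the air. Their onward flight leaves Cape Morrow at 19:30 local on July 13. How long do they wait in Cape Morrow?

1 hour 40 minutes

Convert departure to UTC: 06:55 − 6:30 = 00:25 UTC on Jul 13.
Add 8 hours and 25 minutes flight time → 08:50 UTC.
Cape Morrow is UTC+9:00, so local arrival = 08:50 + 9:00 = 17:50 on Jul 13.
Layover = 19:30 − 17:50 = 1 hour 40 minutes.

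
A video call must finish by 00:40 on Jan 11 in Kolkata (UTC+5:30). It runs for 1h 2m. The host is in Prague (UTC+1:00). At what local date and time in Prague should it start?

Target end time in UTC: 00:40 − 5:30 = 19:10 on Jan 10.
Subtract 1 hour and 2 minutes → start 18:08 UTC on Jan 10.
Prague is UTC+1:00: 18:08 + 1:00 = 19:08 on Jan 10.

19:08 on Jan 10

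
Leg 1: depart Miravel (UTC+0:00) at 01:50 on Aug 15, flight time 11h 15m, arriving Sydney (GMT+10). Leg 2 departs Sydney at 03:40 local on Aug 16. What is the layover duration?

4 hours 35 minutes

Miravel is at UTC+0, so departure is already 01:50 UTC on Aug 15.
Add 11 hours 15 minutes flight time → 13:05 UTC.
Sydney is UTC+10:00, so local arrival = 13:05 + 10:00 = 23:05 on Aug 15.
Layover = 03:40 − 23:05 (+1 day) = 4 hours 35 minutes.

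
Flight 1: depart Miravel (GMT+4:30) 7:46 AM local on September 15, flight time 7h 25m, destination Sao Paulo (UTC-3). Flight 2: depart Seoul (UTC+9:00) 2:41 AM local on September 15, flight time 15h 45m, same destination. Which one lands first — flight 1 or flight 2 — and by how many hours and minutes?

the second, by 1 hour 15 minutes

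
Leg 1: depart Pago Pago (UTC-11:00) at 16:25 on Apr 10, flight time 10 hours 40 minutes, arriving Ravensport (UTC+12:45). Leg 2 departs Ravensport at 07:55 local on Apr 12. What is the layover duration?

5 hours 5 minutes

Convert departure to UTC: 16:25 + 11:00 = 03:25 UTC on Apr 11.
Add 10 hours 40 minutes flight time → 14:05 UTC.
Ravensport is UTC+12:45, so local arrival = 14:05 + 12:45 = 02:50 on Apr 12.
Layover = 07:55 − 02:50 = 5 hours 5 minutes.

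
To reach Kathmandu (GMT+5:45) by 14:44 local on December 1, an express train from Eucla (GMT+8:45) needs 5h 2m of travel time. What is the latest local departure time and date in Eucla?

12:42 on December 1

Target arrival in UTC: 14:44 − 5:45 = 08:59 on Dec 1.
Subtract 5 hours 2 minutes → departure 03:57 UTC on Dec 1.
Eucla is UTC+8:45: 03:57 + 8:45 = 12:42 on Dec 1.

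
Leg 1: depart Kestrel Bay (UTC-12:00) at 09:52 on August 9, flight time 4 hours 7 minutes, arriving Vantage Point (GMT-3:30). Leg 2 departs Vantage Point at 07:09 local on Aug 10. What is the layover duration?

Convert departure to UTC: 09:52 + 12:00 = 21:52 UTC on Aug 9.
Add 4 hours 7 minutes flight time → 01:59 UTC (Aug 10).
Vantage Point is UTC−3:30, so local arrival = 01:59 − 3:30 = 22:29 on Aug 9.
Layover = 07:09 − 22:29 (+1 day) = 8 hours 40 minutes.

8 hours 40 minutes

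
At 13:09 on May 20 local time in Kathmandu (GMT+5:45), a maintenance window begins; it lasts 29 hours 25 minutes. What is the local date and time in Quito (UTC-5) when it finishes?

07:49 on May 21

Convert start to UTC: 13:09 − 5:45 = 07:24 UTC on May 20.
Add 29 hours 25 minutes duration → 12:49 UTC (May 21).
Quito is UTC−5:00, so local end time = 12:49 − 5:00 = 07:49 on May 21.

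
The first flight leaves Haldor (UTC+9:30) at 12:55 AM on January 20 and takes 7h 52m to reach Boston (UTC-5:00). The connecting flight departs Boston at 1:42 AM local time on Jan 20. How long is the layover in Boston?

Convert departure to UTC: 12:55 AM − 9:30 = 3:25 PM UTC on Jan 19.
Add 7 hours and 52 minutes flight time → 11:17 PM UTC.
Boston is UTC−5:00, so local arrival = 11:17 PM − 5:00 = 6:17 PM on Jan 19.
Layover = 1:42 AM − 6:17 PM (+1 day) = 7 hours 25 minutes.

7 hours 25 minutes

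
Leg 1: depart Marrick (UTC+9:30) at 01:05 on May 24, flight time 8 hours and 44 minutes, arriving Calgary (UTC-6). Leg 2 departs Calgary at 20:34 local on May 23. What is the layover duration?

Convert departure to UTC: 01:05 − 9:30 = 15:35 UTC on May 23.
Add 8 hours and 44 minutes flight time → 00:19 UTC (May 24).
Calgary is UTC−6:00, so local arrival = 00:19 − 6:00 = 18:19 on May 23.
Layover = 20:34 − 18:19 = 2 hours 15 minutes.

2 hours 15 minutes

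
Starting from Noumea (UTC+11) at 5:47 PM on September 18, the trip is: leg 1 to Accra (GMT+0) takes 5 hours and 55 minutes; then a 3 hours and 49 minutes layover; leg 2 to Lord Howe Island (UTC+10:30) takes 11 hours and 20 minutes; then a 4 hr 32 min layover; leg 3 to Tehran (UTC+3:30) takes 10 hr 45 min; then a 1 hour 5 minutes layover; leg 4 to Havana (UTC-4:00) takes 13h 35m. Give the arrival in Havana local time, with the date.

Convert departure to UTC: 5:47 PM − 11:00 = 6:47 AM UTC on Sep 18.
Add 5 hours 55 minutes leg 1 → 12:42 PM UTC.
Add 3 hours 49 minutes layover in Accra → 4:31 PM UTC.
Add 11 hours and 20 minutes leg 2 → 3:51 AM UTC (Sep 19).
Add 4 hours and 32 minutes layover in Lord Howe Island → 8:23 AM UTC.
Add 10 hours 45 minutes leg 3 → 7:08 PM UTC.
Add 1 hour and 5 minutes layover in Tehran → 8:13 PM UTC.
Add 13 hours 35 minutes leg 4 → 9:48 AM UTC (Sep 20).
Havana is UTC−4:00, so local arrival = 9:48 AM − 4:00 = 5:48 AM on Sep 20.

5:48 AM on September 20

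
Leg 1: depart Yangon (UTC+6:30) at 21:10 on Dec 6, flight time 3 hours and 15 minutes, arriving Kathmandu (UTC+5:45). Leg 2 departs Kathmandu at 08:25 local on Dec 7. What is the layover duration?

8 hours 45 minutes

Convert departure to UTC: 21:10 − 6:30 = 14:40 UTC on Dec 6.
Add 3 hours 15 minutes flight time → 17:55 UTC.
Kathmandu is UTC+5:45, so local arrival = 17:55 + 5:45 = 23:40 on Dec 6.
Layover = 08:25 − 23:40 (+1 day) = 8 hours 45 minutes.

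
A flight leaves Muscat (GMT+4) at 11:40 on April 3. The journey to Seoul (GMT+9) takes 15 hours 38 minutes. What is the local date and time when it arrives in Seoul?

08:18 on Apr 4

Convert departure to UTC: 11:40 − 4:00 = 07:40 UTC on Apr 3.
Add 15 hours and 38 minutes travel time → 23:18 UTC.
Seoul is UTC+9:00, so local arrival = 23:18 + 9:00 = 08:18 on Apr 4.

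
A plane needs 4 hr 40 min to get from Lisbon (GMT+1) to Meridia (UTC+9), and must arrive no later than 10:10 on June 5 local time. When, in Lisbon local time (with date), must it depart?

21:30 on June 4

Target arrival in UTC: 10:10 − 9:00 = 01:10 on Jun 5.
Subtract 4 hours and 40 minutes → departure 20:30 UTC on Jun 4.
Lisbon is UTC+1:00: 20:30 + 1:00 = 21:30 on Jun 4.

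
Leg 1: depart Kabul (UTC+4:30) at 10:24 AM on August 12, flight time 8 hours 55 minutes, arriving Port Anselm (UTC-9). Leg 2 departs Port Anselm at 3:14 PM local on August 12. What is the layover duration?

Convert departure to UTC: 10:24 AM − 4:30 = 5:54 AM UTC on Aug 12.
Add 8 hours 55 minutes flight time → 2:49 PM UTC.
Port Anselm is UTC−9:00, so local arrival = 2:49 PM − 9:00 = 5:49 AM on Aug 12.
Layover = 3:14 PM − 5:49 AM = 9 hours 25 minutes.

9 hours 25 minutes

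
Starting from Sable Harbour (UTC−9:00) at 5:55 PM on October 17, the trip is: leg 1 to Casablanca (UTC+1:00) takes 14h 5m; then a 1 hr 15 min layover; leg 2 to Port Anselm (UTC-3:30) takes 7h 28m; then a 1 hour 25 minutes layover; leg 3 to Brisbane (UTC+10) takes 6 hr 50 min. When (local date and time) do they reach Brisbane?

Convert departure to UTC: 5:55 PM + 9:00 = 2:55 AM UTC on Oct 18.
Add 14 hours and 5 minutes leg 1 → 5:00 PM UTC.
Add 1 hour and 15 minutes layover in Casablanca → 6:15 PM UTC.
Add 7 hours and 28 minutes leg 2 → 1:43 AM UTC (Oct 19).
Add 1 hour and 25 minutes layover in Port Anselm → 3:08 AM UTC.
Add 6 hours 50 minutes leg 3 → 9:58 AM UTC.
Brisbane is UTC+10:00, so local arrival = 9:58 AM + 10:00 = 7:58 PM on Oct 19.

7:58 PM on October 19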